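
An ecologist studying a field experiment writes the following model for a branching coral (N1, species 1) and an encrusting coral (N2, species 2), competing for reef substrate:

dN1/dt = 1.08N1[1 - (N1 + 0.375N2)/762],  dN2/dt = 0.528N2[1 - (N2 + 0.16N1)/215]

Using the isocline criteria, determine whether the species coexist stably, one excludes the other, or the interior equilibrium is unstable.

Compare the nullcline intercepts: K1/α12 = 762/0.375 = 2030 > K2 = 215; K2/α21 = 215/0.16 = 1340 > K1 = 762.
Since both inequalities hold, each species can invade when rare, so the interior equilibrium is stable.

stable coexistence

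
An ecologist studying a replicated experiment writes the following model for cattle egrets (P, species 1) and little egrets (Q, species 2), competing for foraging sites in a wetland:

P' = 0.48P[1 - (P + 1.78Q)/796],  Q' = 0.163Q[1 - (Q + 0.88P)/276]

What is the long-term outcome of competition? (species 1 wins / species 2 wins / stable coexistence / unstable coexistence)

species 1 excludes species 2

Compare the nullcline intercepts: K1/α12 = 796/1.78 = 447 > K2 = 276; K2/α21 = 276/0.88 = 314 < K1 = 796.
Since the inequalities point opposite ways, species 1 can invade but species 2 cannot.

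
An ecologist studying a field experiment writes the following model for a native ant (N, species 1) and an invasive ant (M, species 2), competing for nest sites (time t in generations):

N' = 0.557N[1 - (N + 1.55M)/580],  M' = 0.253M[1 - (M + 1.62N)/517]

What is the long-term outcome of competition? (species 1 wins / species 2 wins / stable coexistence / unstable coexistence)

unstable coexistence (outcome depends on initial conditions)

Compare the nullcline intercepts: K1/α12 = 580/1.55 = 374 < K2 = 517; K2/α21 = 517/1.62 = 319 < K1 = 580.
Since both are reversed, neither can invade when rare; the interior point is a saddle.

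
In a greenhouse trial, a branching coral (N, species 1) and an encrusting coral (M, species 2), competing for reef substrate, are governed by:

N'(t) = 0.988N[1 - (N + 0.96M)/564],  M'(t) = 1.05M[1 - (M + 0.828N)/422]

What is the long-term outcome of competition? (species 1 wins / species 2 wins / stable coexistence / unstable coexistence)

Compare the nullcline intercepts: K1/α12 = 564/0.96 = 588 > K2 = 422; K2/α21 = 422/0.828 = 510 < K1 = 564.
Since the inequalities point opposite ways, species 1 can invade but species 2 cannot.

species 1 excludes species 2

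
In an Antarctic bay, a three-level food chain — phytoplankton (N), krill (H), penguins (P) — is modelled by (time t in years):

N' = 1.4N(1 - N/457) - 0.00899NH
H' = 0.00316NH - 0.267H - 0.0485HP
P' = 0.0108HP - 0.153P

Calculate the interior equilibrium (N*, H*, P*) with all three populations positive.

N* ≈ 415, H* ≈ 14.2, P* ≈ 21.6

From dP/dt = 0: 0.0108H* = 0.153, so H* = 14.2.
From dN/dt = 0: 1.4(1 - N*/457) = 0.00899·14.2, giving N* = 457·(1 - 0.091) = 415.
From dH/dt = 0: 0.00316·415 - 0.267 = 0.0485P*, so P* = 1.05/0.0485 = 21.6.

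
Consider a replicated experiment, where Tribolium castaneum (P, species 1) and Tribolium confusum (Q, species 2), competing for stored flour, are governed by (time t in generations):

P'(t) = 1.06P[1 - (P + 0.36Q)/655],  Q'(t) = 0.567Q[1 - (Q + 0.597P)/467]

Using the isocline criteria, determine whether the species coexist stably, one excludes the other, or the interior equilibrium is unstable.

Compare the nullcline intercepts: K1/α12 = 655/0.36 = 1820 > K2 = 467; K2/α21 = 467/0.597 = 782 > K1 = 655.
Since both inequalities hold, each species can invade when rare, so the interior equilibrium is stable.

stable coexistence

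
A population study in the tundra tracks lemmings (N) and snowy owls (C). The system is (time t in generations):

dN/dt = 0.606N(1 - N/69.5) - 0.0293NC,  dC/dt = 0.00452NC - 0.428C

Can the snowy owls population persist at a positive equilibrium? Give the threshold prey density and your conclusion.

The predator equation gives dC/dt > 0 only when N > 0.428/0.00452 = 94.7.
Without the predator, N → K = 69.5. Since 69.5 < 94.7, the predator cannot invade.

Threshold N = 94.7; K < 94.7, so no, the predator goes extinct.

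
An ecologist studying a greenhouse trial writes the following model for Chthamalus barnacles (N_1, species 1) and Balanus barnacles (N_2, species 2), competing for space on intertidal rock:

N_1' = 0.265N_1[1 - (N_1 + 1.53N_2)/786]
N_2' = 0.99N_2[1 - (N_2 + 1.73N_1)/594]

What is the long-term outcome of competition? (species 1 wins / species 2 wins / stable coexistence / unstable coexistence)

Compare the nullcline intercepts: K1/α12 = 786/1.53 = 514 < K2 = 594; K2/α21 = 594/1.73 = 343 < K1 = 786.
Since both are reversed, neither can invade when rare; the interior point is a saddle.

unstable coexistence (outcome depends on initial conditions)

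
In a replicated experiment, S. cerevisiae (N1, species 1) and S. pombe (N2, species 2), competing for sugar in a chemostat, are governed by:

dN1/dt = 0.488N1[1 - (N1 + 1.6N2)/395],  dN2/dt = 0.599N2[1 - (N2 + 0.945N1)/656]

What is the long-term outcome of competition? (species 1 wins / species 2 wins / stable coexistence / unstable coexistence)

species 2 excludes species 1

Compare the nullcline intercepts: K1/α12 = 395/1.6 = 247 < K2 = 656; K2/α21 = 656/0.945 = 694 > K1 = 395.
Since the inequalities point opposite ways, species 2 can invade but species 1 cannot.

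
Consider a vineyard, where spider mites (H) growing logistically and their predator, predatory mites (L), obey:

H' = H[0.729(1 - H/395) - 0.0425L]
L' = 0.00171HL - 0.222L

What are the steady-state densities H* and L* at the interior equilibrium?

From dL/dt = 0 with L > 0: 0.00171H* = 0.222, so H* = 130.
Substitute into dH/dt = 0: 0.729(1 - 130/395) = 0.0425L*.
The bracket is 0.671, giving L* = 0.489/0.0425 = 11.5.

H* ≈ 130, L* ≈ 11.5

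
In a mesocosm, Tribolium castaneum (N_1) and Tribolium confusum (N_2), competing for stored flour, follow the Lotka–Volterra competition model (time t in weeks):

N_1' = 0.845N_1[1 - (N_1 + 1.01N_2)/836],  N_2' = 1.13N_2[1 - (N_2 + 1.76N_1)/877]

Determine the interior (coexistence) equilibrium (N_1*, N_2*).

Setting both brackets to zero gives the nullclines N_1 + 1.01N_2 = 836 and 1.76N_1 + N_2 = 877.
Substituting N_2 = 877 - 1.76N_1 into the first: N_1(1 - 1.01·1.76) = 836 - 1.01·877.
So N_1* = -49.8/-0.778 = 64, and then N_2* = 877 - 1.76·64 = 764.

N_1* ≈ 64, N_2* ≈ 764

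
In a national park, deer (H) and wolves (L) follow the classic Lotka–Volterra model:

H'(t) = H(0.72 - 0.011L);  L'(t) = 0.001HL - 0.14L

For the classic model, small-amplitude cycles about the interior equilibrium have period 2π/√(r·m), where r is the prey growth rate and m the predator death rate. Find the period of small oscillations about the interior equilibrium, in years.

T ≈ 19.8 years

Here r = 0.72 and m = 0.14, so r·m = 0.101.
ω = √0.101 = 0.317 per year, hence T = 2π/ω ≈ 19.8 years.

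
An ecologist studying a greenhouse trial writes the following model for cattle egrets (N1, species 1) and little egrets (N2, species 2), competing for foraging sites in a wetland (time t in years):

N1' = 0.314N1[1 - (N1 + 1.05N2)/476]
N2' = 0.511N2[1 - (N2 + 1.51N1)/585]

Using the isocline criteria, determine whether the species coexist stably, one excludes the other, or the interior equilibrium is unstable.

Compare the nullcline intercepts: K1/α12 = 476/1.05 = 453 < K2 = 585; K2/α21 = 585/1.51 = 387 < K1 = 476.
Since both are reversed, neither can invade when rare; the interior point is a saddle.

unstable coexistence (outcome depends on initial conditions)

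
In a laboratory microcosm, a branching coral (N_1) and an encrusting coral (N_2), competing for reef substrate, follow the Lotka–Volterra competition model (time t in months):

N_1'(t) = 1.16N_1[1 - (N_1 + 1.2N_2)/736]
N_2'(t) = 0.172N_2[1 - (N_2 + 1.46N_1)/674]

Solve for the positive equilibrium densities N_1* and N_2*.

Setting both brackets to zero gives the nullclines N_1 + 1.2N_2 = 736 and 1.46N_1 + N_2 = 674.
Substituting N_2 = 674 - 1.46N_1 into the first: N_1(1 - 1.2·1.46) = 736 - 1.2·674.
So N_1* = -72.8/-0.752 = 96.8, and then N_2* = 674 - 1.46·96.8 = 533.

N_1* ≈ 96.8, N_2* ≈ 533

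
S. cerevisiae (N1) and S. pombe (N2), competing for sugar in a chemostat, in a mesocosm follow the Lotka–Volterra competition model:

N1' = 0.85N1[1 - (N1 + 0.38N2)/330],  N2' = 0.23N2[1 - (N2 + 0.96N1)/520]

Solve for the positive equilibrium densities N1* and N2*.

N1* ≈ 208, N2* ≈ 320

Setting both brackets to zero gives the nullclines N1 + 0.38N2 = 330 and 0.96N1 + N2 = 520.
Substituting N2 = 520 - 0.96N1 into the first: N1(1 - 0.38·0.96) = 330 - 0.38·520.
So N1* = 132/0.635 = 208, and then N2* = 520 - 0.96·208 = 320.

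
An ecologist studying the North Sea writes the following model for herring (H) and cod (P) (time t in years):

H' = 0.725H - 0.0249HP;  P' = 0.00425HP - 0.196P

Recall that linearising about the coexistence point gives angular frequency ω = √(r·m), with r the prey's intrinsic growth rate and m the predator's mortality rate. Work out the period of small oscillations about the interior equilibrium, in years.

T ≈ 16.7 years

Here r = 0.725 and m = 0.196, so r·m = 0.142.
ω = √0.142 = 0.377 per year, hence T = 2π/ω ≈ 16.7 years.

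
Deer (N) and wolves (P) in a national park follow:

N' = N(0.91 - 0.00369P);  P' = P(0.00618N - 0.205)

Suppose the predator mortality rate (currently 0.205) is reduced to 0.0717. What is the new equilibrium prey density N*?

At the interior fixed point, setting dP/dt = 0 with P > 0 fixes N* = (predator death rate)/(NP coefficient) — independent of the other coefficients.
With the change, N* = 0.0717/0.00618 = 11.6; it falls from 33.2.

N* ≈ 11.6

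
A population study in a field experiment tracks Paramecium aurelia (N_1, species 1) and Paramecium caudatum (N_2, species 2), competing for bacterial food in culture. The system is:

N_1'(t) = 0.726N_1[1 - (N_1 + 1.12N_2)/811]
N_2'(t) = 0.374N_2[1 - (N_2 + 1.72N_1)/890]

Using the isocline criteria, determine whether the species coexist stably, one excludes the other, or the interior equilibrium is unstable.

unstable coexistence (outcome depends on initial conditions)

Compare the nullcline intercepts: K1/α12 = 811/1.12 = 724 < K2 = 890; K2/α21 = 890/1.72 = 517 < K1 = 811.
Since both are reversed, neither can invade when rare; the interior point is a saddle.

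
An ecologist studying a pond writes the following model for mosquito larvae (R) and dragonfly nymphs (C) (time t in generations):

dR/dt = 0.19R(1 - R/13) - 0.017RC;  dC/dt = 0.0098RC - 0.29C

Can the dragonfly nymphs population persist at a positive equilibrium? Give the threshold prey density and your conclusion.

Threshold R = 29.6; K < 29.6, so no, the predator goes extinct.

The predator equation gives dC/dt > 0 only when R > 0.29/0.0098 = 29.6.
Without the predator, R → K = 13. Since 13 < 29.6, the predator cannot invade.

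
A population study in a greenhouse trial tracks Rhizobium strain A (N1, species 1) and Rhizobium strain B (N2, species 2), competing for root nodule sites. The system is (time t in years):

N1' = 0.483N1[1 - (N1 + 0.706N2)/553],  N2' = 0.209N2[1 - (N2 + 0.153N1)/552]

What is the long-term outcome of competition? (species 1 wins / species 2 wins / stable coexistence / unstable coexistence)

stable coexistence

Compare the nullcline intercepts: K1/α12 = 553/0.706 = 783 > K2 = 552; K2/α21 = 552/0.153 = 3610 > K1 = 553.
Since both inequalities hold, each species can invade when rare, so the interior equilibrium is stable.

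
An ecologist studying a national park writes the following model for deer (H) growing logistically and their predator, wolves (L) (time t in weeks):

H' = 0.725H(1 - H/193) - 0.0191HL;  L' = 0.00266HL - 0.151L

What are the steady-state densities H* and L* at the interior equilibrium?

From dL/dt = 0 with L > 0: 0.00266H* = 0.151, so H* = 56.8.
Substitute into dH/dt = 0: 0.725(1 - 56.8/193) = 0.0191L*.
The bracket is 0.706, giving L* = 0.512/0.0191 = 26.8.

H* ≈ 56.8, L* ≈ 26.8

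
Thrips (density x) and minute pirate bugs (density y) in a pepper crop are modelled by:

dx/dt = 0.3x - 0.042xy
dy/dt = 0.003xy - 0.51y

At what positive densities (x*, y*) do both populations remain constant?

Set dy/dt = 0 with y > 0: 0.003x - 0.51 = 0, so x* = 0.51/0.003 = 170.
Set dx/dt = 0 with x > 0: 0.3 - 0.042y = 0, so y* = 0.3/0.042 = 7.14.

x* ≈ 170, y* ≈ 7.14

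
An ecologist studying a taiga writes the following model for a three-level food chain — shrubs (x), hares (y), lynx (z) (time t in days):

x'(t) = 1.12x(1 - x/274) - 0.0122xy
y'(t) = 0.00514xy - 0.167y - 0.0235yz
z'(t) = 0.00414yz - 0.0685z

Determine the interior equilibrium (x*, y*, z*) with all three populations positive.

From dz/dt = 0: 0.00414y* = 0.0685, so y* = 16.5.
From dx/dt = 0: 1.12(1 - x*/274) = 0.0122·16.5, giving x* = 274·(1 - 0.18) = 225.
From dy/dt = 0: 0.00514·225 - 0.167 = 0.0235z*, so z* = 0.988/0.0235 = 42.

x* ≈ 225, y* ≈ 16.5, z* ≈ 42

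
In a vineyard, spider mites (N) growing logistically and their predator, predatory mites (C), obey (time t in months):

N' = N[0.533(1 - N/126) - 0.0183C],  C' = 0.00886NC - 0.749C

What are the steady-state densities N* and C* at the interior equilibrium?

N* ≈ 84.5, C* ≈ 9.58

From dC/dt = 0 with C > 0: 0.00886N* = 0.749, so N* = 84.5.
Substitute into dN/dt = 0: 0.533(1 - 84.5/126) = 0.0183C*.
The bracket is 0.329, giving C* = 0.175/0.0183 = 9.58.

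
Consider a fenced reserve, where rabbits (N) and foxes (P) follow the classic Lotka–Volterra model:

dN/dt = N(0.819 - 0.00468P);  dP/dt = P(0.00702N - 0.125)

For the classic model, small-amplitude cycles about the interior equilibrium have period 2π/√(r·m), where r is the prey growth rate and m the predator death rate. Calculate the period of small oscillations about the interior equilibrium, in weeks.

T ≈ 19.6 weeks

Here r = 0.819 and m = 0.125, so r·m = 0.102.
ω = √0.102 = 0.32 per week, hence T = 2π/ω ≈ 19.6 weeks.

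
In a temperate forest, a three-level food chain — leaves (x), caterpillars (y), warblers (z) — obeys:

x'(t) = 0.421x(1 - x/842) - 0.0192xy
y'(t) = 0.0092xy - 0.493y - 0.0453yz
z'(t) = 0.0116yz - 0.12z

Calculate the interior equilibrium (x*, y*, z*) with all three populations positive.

From dz/dt = 0: 0.0116y* = 0.12, so y* = 10.3.
From dx/dt = 0: 0.421(1 - x*/842) = 0.0192·10.3, giving x* = 842·(1 - 0.472) = 445.
From dy/dt = 0: 0.0092·445 - 0.493 = 0.0453z*, so z* = 3.6/0.0453 = 79.4.

x* ≈ 445, y* ≈ 10.3, z* ≈ 79.4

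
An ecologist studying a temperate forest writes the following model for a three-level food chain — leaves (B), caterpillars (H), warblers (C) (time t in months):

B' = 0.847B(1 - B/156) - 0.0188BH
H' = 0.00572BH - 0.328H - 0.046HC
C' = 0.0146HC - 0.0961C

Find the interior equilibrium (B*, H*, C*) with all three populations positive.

B* ≈ 133, H* ≈ 6.58, C* ≈ 9.43

From dC/dt = 0: 0.0146H* = 0.0961, so H* = 6.58.
From dB/dt = 0: 0.847(1 - B*/156) = 0.0188·6.58, giving B* = 156·(1 - 0.146) = 133.
From dH/dt = 0: 0.00572·133 - 0.328 = 0.046C*, so C* = 0.434/0.046 = 9.43.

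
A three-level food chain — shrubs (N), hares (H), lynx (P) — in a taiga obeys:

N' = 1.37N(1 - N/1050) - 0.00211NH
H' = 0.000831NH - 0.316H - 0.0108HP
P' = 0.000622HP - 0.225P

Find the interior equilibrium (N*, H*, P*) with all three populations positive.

N* ≈ 465, H* ≈ 362, P* ≈ 6.52

From dP/dt = 0: 0.000622H* = 0.225, so H* = 362.
From dN/dt = 0: 1.37(1 - N*/1050) = 0.00211·362, giving N* = 1050·(1 - 0.557) = 465.
From dH/dt = 0: 0.000831·465 - 0.316 = 0.0108P*, so P* = 0.0704/0.0108 = 6.52.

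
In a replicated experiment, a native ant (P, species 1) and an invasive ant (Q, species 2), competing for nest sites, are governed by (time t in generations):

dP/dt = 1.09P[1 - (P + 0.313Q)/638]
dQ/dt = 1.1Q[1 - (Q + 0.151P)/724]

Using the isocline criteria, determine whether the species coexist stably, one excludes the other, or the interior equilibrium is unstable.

Compare the nullcline intercepts: K1/α12 = 638/0.313 = 2040 > K2 = 724; K2/α21 = 724/0.151 = 4790 > K1 = 638.
Since both inequalities hold, each species can invade when rare, so the interior equilibrium is stable.

stable coexistence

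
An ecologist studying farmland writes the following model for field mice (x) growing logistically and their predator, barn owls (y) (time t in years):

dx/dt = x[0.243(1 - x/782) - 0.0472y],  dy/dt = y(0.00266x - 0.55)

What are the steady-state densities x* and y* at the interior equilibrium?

x* ≈ 207, y* ≈ 3.79

From dy/dt = 0 with y > 0: 0.00266x* = 0.55, so x* = 207.
Substitute into dx/dt = 0: 0.243(1 - 207/782) = 0.0472y*.
The bracket is 0.736, giving y* = 0.179/0.0472 = 3.79.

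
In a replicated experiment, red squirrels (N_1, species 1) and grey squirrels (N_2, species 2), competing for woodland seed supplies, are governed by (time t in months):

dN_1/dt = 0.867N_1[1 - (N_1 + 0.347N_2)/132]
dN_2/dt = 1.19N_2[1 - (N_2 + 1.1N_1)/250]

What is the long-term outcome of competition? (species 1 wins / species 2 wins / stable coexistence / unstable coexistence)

Compare the nullcline intercepts: K1/α12 = 132/0.347 = 380 > K2 = 250; K2/α21 = 250/1.1 = 227 > K1 = 132.
Since both inequalities hold, each species can invade when rare, so the interior equilibrium is stable.

stable coexistence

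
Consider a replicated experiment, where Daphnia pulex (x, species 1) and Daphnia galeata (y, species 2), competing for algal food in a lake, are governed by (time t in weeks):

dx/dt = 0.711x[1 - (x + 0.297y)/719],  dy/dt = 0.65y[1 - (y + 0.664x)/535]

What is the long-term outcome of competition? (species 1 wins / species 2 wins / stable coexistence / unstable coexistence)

stable coexistence

Compare the nullcline intercepts: K1/α12 = 719/0.297 = 2420 > K2 = 535; K2/α21 = 535/0.664 = 806 > K1 = 719.
Since both inequalities hold, each species can invade when rare, so the interior equilibrium is stable.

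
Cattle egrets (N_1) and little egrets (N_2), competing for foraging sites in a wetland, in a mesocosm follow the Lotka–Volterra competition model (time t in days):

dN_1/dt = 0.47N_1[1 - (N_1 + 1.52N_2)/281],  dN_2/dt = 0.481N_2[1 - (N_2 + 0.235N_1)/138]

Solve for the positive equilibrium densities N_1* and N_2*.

Setting both brackets to zero gives the nullclines N_1 + 1.52N_2 = 281 and 0.235N_1 + N_2 = 138.
Substituting N_2 = 138 - 0.235N_1 into the first: N_1(1 - 1.52·0.235) = 281 - 1.52·138.
So N_1* = 71.2/0.643 = 111, and then N_2* = 138 - 0.235·111 = 112.

N_1* ≈ 111, N_2* ≈ 112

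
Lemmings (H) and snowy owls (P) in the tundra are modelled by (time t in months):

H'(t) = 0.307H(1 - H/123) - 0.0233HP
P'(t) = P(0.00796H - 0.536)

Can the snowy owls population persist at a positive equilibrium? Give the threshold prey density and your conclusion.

The predator equation gives dP/dt > 0 only when H > 0.536/0.00796 = 67.3.
Without the predator, H → K = 123. Since 123 > 67.3, the predator can invade and persist.

Threshold H = 67.3; K > 67.3, so yes, the predator persists.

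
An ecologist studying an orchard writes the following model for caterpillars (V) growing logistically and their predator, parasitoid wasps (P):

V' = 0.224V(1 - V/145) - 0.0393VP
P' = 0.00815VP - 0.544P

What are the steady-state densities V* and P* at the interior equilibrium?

V* ≈ 66.7, P* ≈ 3.08

From dP/dt = 0 with P > 0: 0.00815V* = 0.544, so V* = 66.7.
Substitute into dV/dt = 0: 0.224(1 - 66.7/145) = 0.0393P*.
The bracket is 0.54, giving P* = 0.121/0.0393 = 3.08.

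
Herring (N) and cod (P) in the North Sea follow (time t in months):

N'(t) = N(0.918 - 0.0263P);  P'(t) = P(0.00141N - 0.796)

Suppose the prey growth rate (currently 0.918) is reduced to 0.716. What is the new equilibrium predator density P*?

At the interior fixed point, setting dN/dt = 0 with N > 0 fixes P* = (prey growth rate)/(NP coefficient) — independent of the other coefficients.
With the change, P* = 0.716/0.0263 = 27.2; it falls from 34.9.

P* ≈ 27.2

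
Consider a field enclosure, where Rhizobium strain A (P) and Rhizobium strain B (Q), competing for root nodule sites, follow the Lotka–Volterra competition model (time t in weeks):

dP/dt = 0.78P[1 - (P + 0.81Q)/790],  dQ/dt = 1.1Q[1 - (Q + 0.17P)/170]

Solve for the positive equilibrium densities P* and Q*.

Setting both brackets to zero gives the nullclines P + 0.81Q = 790 and 0.17P + Q = 170.
Substituting Q = 170 - 0.17P into the first: P(1 - 0.81·0.17) = 790 - 0.81·170.
So P* = 652/0.862 = 756, and then Q* = 170 - 0.17·756 = 41.4.

P* ≈ 756, Q* ≈ 41.4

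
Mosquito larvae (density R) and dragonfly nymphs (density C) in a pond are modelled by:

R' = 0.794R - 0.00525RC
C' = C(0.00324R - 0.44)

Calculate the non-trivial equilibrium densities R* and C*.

Set dC/dt = 0 with C > 0: 0.00324R - 0.44 = 0, so R* = 0.44/0.00324 = 136.
Set dR/dt = 0 with R > 0: 0.794 - 0.00525C = 0, so C* = 0.794/0.00525 = 151.

R* ≈ 136, C* ≈ 151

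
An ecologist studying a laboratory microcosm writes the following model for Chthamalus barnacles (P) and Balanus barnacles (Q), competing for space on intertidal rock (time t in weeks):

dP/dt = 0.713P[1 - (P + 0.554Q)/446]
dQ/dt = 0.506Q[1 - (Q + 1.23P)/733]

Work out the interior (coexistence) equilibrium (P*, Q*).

P* ≈ 125, Q* ≈ 579

Setting both brackets to zero gives the nullclines P + 0.554Q = 446 and 1.23P + Q = 733.
Substituting Q = 733 - 1.23P into the first: P(1 - 0.554·1.23) = 446 - 0.554·733.
So P* = 39.9/0.319 = 125, and then Q* = 733 - 1.23·125 = 579.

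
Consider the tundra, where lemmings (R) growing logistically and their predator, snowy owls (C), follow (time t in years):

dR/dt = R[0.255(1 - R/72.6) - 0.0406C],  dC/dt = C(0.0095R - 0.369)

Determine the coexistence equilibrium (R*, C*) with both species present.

R* ≈ 38.8, C* ≈ 2.92

From dC/dt = 0 with C > 0: 0.0095R* = 0.369, so R* = 38.8.
Substitute into dR/dt = 0: 0.255(1 - 38.8/72.6) = 0.0406C*.
The bracket is 0.465, giving C* = 0.119/0.0406 = 2.92.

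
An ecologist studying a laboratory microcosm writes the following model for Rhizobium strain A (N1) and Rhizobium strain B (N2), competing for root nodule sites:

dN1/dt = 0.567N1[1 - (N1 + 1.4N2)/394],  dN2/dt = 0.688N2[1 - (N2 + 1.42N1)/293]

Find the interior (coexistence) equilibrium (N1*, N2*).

N1* ≈ 16.4, N2* ≈ 270

Setting both brackets to zero gives the nullclines N1 + 1.4N2 = 394 and 1.42N1 + N2 = 293.
Substituting N2 = 293 - 1.42N1 into the first: N1(1 - 1.4·1.42) = 394 - 1.4·293.
So N1* = -16.2/-0.988 = 16.4, and then N2* = 293 - 1.42·16.4 = 270.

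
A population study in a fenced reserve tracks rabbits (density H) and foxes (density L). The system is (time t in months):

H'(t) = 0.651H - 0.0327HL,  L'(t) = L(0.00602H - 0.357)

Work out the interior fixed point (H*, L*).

H* ≈ 59.3, L* ≈ 19.9

Set dL/dt = 0 with L > 0: 0.00602H - 0.357 = 0, so H* = 0.357/0.00602 = 59.3.
Set dH/dt = 0 with H > 0: 0.651 - 0.0327L = 0, so L* = 0.651/0.0327 = 19.9.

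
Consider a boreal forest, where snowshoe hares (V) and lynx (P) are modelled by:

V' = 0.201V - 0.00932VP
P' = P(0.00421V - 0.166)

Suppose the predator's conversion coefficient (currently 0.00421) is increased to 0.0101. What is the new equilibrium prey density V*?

At the interior fixed point, setting dP/dt = 0 with P > 0 fixes V* = (predator death rate)/(VP coefficient) — independent of the other coefficients.
With the change, V* = 0.166/0.0101 = 16.4; it falls from 39.4.

V* ≈ 16.4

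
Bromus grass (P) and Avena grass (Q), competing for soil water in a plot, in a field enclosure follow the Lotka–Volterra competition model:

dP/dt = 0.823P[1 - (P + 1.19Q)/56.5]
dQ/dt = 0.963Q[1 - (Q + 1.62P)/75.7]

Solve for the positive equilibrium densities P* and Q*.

P* ≈ 36.2, Q* ≈ 17.1

Setting both brackets to zero gives the nullclines P + 1.19Q = 56.5 and 1.62P + Q = 75.7.
Substituting Q = 75.7 - 1.62P into the first: P(1 - 1.19·1.62) = 56.5 - 1.19·75.7.
So P* = -33.6/-0.928 = 36.2, and then Q* = 75.7 - 1.62·36.2 = 17.1.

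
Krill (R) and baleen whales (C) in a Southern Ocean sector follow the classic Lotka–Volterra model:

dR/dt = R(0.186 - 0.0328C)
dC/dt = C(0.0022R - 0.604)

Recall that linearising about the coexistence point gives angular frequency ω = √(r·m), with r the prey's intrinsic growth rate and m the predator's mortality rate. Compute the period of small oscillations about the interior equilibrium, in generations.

T ≈ 18.7 generations

Here r = 0.186 and m = 0.604, so r·m = 0.112.
ω = √0.112 = 0.335 per generation, hence T = 2π/ω ≈ 18.7 generations.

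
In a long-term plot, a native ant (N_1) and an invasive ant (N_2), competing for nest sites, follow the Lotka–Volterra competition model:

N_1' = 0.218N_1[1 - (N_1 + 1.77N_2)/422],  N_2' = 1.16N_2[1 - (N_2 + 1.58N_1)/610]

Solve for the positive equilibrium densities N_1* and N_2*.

Setting both brackets to zero gives the nullclines N_1 + 1.77N_2 = 422 and 1.58N_1 + N_2 = 610.
Substituting N_2 = 610 - 1.58N_1 into the first: N_1(1 - 1.77·1.58) = 422 - 1.77·610.
So N_1* = -658/-1.8 = 366, and then N_2* = 610 - 1.58·366 = 31.6.

N_1* ≈ 366, N_2* ≈ 31.6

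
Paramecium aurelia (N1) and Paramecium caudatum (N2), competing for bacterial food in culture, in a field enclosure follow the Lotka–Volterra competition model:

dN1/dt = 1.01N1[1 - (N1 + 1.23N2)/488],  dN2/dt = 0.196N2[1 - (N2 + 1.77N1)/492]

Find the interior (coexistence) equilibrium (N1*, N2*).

Setting both brackets to zero gives the nullclines N1 + 1.23N2 = 488 and 1.77N1 + N2 = 492.
Substituting N2 = 492 - 1.77N1 into the first: N1(1 - 1.23·1.77) = 488 - 1.23·492.
So N1* = -117/-1.18 = 99.5, and then N2* = 492 - 1.77·99.5 = 316.

N1* ≈ 99.5, N2* ≈ 316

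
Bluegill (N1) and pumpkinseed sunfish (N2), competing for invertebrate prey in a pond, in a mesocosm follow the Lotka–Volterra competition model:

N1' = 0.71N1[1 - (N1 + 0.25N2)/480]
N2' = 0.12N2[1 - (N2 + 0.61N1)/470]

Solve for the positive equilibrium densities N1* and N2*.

N1* ≈ 428, N2* ≈ 209

Setting both brackets to zero gives the nullclines N1 + 0.25N2 = 480 and 0.61N1 + N2 = 470.
Substituting N2 = 470 - 0.61N1 into the first: N1(1 - 0.25·0.61) = 480 - 0.25·470.
So N1* = 362/0.848 = 428, and then N2* = 470 - 0.61·428 = 209.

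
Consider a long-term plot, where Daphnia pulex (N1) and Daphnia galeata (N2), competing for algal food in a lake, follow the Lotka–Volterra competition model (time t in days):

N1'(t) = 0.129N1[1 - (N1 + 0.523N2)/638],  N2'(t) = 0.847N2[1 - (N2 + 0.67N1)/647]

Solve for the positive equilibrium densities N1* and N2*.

N1* ≈ 461, N2* ≈ 338

Setting both brackets to zero gives the nullclines N1 + 0.523N2 = 638 and 0.67N1 + N2 = 647.
Substituting N2 = 647 - 0.67N1 into the first: N1(1 - 0.523·0.67) = 638 - 0.523·647.
So N1* = 300/0.65 = 461, and then N2* = 647 - 0.67·461 = 338.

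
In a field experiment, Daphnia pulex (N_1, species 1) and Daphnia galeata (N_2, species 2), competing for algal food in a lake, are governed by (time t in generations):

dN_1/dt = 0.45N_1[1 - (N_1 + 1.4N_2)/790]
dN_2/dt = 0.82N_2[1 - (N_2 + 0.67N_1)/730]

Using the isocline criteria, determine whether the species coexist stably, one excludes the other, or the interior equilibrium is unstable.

Compare the nullcline intercepts: K1/α12 = 790/1.4 = 564 < K2 = 730; K2/α21 = 730/0.67 = 1090 > K1 = 790.
Since the inequalities point opposite ways, species 2 can invade but species 1 cannot.

species 2 excludes species 1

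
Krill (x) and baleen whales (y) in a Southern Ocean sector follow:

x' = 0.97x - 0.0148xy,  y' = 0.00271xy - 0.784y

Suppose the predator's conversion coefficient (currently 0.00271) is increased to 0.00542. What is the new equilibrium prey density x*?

At the interior fixed point, setting dy/dt = 0 with y > 0 fixes x* = (predator death rate)/(xy coefficient) — independent of the other coefficients.
With the change, x* = 0.784/0.00542 = 145; it falls from 289.

x* ≈ 145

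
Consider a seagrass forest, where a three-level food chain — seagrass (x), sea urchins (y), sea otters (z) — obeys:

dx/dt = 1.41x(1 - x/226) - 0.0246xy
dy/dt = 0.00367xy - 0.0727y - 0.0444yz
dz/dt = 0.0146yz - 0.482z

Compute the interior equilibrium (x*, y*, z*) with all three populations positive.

From dz/dt = 0: 0.0146y* = 0.482, so y* = 33.
From dx/dt = 0: 1.41(1 - x*/226) = 0.0246·33, giving x* = 226·(1 - 0.576) = 95.8.
From dy/dt = 0: 0.00367·95.8 - 0.0727 = 0.0444z*, so z* = 0.279/0.0444 = 6.28.

x* ≈ 95.8, y* ≈ 33, z* ≈ 6.28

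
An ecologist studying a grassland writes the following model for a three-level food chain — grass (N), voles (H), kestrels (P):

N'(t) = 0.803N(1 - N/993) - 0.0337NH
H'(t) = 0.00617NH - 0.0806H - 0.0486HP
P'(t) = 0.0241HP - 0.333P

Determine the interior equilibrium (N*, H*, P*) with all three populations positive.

From dP/dt = 0: 0.0241H* = 0.333, so H* = 13.8.
From dN/dt = 0: 0.803(1 - N*/993) = 0.0337·13.8, giving N* = 993·(1 - 0.58) = 417.
From dH/dt = 0: 0.00617·417 - 0.0806 = 0.0486P*, so P* = 2.49/0.0486 = 51.3.

N* ≈ 417, H* ≈ 13.8, P* ≈ 51.3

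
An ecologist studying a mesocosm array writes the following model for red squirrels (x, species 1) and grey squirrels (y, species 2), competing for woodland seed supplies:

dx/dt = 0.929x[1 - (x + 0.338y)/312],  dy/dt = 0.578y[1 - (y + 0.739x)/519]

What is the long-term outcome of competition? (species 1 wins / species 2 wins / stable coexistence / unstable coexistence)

Compare the nullcline intercepts: K1/α12 = 312/0.338 = 923 > K2 = 519; K2/α21 = 519/0.739 = 702 > K1 = 312.
Since both inequalities hold, each species can invade when rare, so the interior equilibrium is stable.

stable coexistence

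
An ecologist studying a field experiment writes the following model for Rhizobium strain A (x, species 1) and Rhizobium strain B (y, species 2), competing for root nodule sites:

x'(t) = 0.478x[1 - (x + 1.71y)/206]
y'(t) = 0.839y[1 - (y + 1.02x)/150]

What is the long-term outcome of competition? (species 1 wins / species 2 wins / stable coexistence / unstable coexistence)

unstable coexistence (outcome depends on initial conditions)

Compare the nullcline intercepts: K1/α12 = 206/1.71 = 120 < K2 = 150; K2/α21 = 150/1.02 = 147 < K1 = 206.
Since both are reversed, neither can invade when rare; the interior point is a saddle.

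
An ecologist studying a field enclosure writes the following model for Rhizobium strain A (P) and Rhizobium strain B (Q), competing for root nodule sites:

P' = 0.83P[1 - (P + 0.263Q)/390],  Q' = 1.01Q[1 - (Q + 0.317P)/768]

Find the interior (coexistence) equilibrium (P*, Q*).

Setting both brackets to zero gives the nullclines P + 0.263Q = 390 and 0.317P + Q = 768.
Substituting Q = 768 - 0.317P into the first: P(1 - 0.263·0.317) = 390 - 0.263·768.
So P* = 188/0.917 = 205, and then Q* = 768 - 0.317·205 = 703.

P* ≈ 205, Q* ≈ 703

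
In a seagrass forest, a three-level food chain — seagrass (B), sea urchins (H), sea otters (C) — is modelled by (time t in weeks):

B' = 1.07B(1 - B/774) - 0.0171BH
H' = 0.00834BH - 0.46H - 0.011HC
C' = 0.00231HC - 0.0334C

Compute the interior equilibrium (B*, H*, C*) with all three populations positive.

From dC/dt = 0: 0.00231H* = 0.0334, so H* = 14.5.
From dB/dt = 0: 1.07(1 - B*/774) = 0.0171·14.5, giving B* = 774·(1 - 0.231) = 595.
From dH/dt = 0: 0.00834·595 - 0.46 = 0.011C*, so C* = 4.5/0.011 = 409.

B* ≈ 595, H* ≈ 14.5, C* ≈ 409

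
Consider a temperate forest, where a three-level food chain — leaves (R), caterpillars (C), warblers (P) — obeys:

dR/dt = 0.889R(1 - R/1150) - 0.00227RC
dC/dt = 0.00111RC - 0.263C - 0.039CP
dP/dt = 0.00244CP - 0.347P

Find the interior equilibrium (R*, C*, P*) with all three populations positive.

From dP/dt = 0: 0.00244C* = 0.347, so C* = 142.
From dR/dt = 0: 0.889(1 - R*/1150) = 0.00227·142, giving R* = 1150·(1 - 0.363) = 732.
From dC/dt = 0: 0.00111·732 - 0.263 = 0.039P*, so P* = 0.55/0.039 = 14.1.

R* ≈ 732, C* ≈ 142, P* ≈ 14.1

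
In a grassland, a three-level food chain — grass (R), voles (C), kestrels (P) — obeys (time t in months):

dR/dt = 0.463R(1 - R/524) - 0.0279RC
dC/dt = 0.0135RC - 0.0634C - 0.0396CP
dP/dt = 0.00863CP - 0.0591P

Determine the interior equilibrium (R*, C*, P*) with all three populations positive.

R* ≈ 308, C* ≈ 6.85, P* ≈ 103

From dP/dt = 0: 0.00863C* = 0.0591, so C* = 6.85.
From dR/dt = 0: 0.463(1 - R*/524) = 0.0279·6.85, giving R* = 524·(1 - 0.413) = 308.
From dC/dt = 0: 0.0135·308 - 0.0634 = 0.0396P*, so P* = 4.09/0.0396 = 103.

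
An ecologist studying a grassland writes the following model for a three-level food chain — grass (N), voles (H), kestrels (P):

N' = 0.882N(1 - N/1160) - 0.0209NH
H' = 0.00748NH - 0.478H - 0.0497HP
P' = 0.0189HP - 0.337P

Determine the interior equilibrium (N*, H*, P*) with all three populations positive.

From dP/dt = 0: 0.0189H* = 0.337, so H* = 17.8.
From dN/dt = 0: 0.882(1 - N*/1160) = 0.0209·17.8, giving N* = 1160·(1 - 0.423) = 670.
From dH/dt = 0: 0.00748·670 - 0.478 = 0.0497P*, so P* = 4.53/0.0497 = 91.2.

N* ≈ 670, H* ≈ 17.8, P* ≈ 91.2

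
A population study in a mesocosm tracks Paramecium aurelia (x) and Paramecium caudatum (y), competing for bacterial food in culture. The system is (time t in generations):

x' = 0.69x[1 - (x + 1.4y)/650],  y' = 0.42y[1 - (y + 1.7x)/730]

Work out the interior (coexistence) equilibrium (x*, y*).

Setting both brackets to zero gives the nullclines x + 1.4y = 650 and 1.7x + y = 730.
Substituting y = 730 - 1.7x into the first: x(1 - 1.4·1.7) = 650 - 1.4·730.
So x* = -372/-1.38 = 270, and then y* = 730 - 1.7·270 = 272.

x* ≈ 270, y* ≈ 272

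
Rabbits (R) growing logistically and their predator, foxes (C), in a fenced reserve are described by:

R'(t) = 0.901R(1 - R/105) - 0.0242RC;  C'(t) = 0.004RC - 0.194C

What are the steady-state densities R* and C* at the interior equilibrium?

R* ≈ 48.5, C* ≈ 20

From dC/dt = 0 with C > 0: 0.004R* = 0.194, so R* = 48.5.
Substitute into dR/dt = 0: 0.901(1 - 48.5/105) = 0.0242C*.
The bracket is 0.538, giving C* = 0.485/0.0242 = 20.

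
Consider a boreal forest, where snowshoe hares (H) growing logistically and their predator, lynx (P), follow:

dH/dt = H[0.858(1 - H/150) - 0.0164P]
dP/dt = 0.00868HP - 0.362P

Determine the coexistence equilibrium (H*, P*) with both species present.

From dP/dt = 0 with P > 0: 0.00868H* = 0.362, so H* = 41.7.
Substitute into dH/dt = 0: 0.858(1 - 41.7/150) = 0.0164P*.
The bracket is 0.722, giving P* = 0.619/0.0164 = 37.8.

H* ≈ 41.7, P* ≈ 37.8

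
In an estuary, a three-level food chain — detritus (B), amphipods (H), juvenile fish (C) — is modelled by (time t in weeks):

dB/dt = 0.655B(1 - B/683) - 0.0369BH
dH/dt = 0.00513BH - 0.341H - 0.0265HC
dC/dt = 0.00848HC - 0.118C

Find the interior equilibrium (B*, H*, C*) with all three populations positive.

From dC/dt = 0: 0.00848H* = 0.118, so H* = 13.9.
From dB/dt = 0: 0.655(1 - B*/683) = 0.0369·13.9, giving B* = 683·(1 - 0.784) = 148.
From dH/dt = 0: 0.00513·148 - 0.341 = 0.0265C*, so C* = 0.416/0.0265 = 15.7.

B* ≈ 148, H* ≈ 13.9, C* ≈ 15.7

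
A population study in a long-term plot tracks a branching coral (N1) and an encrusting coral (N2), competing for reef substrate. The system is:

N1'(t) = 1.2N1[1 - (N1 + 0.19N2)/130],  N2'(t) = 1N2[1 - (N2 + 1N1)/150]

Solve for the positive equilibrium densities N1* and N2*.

N1* ≈ 125, N2* ≈ 24.7

Setting both brackets to zero gives the nullclines N1 + 0.19N2 = 130 and 1N1 + N2 = 150.
Substituting N2 = 150 - 1N1 into the first: N1(1 - 0.19·1) = 130 - 0.19·150.
So N1* = 102/0.81 = 125, and then N2* = 150 - 1·125 = 24.7.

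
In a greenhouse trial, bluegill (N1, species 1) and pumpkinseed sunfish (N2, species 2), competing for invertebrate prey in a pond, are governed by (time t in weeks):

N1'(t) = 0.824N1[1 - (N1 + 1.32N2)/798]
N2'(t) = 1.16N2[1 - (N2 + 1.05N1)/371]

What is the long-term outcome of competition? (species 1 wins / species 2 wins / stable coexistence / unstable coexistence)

Compare the nullcline intercepts: K1/α12 = 798/1.32 = 605 > K2 = 371; K2/α21 = 371/1.05 = 353 < K1 = 798.
Since the inequalities point opposite ways, species 1 can invade but species 2 cannot.

species 1 excludes species 2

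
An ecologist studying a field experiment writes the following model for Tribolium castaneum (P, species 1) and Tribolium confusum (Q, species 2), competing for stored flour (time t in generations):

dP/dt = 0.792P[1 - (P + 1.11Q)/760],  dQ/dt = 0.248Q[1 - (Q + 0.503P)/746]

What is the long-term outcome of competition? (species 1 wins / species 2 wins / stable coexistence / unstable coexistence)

species 2 excludes species 1

Compare the nullcline intercepts: K1/α12 = 760/1.11 = 685 < K2 = 746; K2/α21 = 746/0.503 = 1480 > K1 = 760.
Since the inequalities point opposite ways, species 2 can invade but species 1 cannot.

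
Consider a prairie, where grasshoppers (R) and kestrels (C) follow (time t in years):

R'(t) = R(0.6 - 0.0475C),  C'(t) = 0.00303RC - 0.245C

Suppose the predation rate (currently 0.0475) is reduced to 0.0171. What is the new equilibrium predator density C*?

At the interior fixed point, setting dR/dt = 0 with R > 0 fixes C* = (prey growth rate)/(RC coefficient) — independent of the other coefficients.
With the change, C* = 0.6/0.0171 = 35.1; it rises from 12.6.

C* ≈ 35.1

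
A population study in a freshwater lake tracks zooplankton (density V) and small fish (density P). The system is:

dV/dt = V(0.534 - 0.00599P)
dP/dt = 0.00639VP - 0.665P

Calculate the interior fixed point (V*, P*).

V* ≈ 104, P* ≈ 89.1

Set dP/dt = 0 with P > 0: 0.00639V - 0.665 = 0, so V* = 0.665/0.00639 = 104.
Set dV/dt = 0 with V > 0: 0.534 - 0.00599P = 0, so P* = 0.534/0.00599 = 89.1.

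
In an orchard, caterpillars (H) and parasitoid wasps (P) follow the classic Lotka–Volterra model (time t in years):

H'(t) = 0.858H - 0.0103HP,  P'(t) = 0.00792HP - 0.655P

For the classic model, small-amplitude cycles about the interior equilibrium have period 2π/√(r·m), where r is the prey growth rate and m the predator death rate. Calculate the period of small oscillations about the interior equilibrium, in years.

T ≈ 8.38 years

Here r = 0.858 and m = 0.655, so r·m = 0.562.
ω = √0.562 = 0.75 per year, hence T = 2π/ω ≈ 8.38 years.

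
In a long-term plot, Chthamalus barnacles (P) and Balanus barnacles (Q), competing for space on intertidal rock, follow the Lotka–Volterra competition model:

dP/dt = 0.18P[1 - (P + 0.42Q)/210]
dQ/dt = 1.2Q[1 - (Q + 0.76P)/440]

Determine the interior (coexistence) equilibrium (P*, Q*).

Setting both brackets to zero gives the nullclines P + 0.42Q = 210 and 0.76P + Q = 440.
Substituting Q = 440 - 0.76P into the first: P(1 - 0.42·0.76) = 210 - 0.42·440.
So P* = 25.2/0.681 = 37, and then Q* = 440 - 0.76·37 = 412.

P* ≈ 37, Q* ≈ 412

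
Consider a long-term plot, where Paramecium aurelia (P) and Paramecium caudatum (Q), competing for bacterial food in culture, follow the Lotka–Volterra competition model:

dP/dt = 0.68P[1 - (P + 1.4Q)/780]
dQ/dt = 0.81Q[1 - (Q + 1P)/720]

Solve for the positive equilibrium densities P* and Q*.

Setting both brackets to zero gives the nullclines P + 1.4Q = 780 and 1P + Q = 720.
Substituting Q = 720 - 1P into the first: P(1 - 1.4·1) = 780 - 1.4·720.
So P* = -228/-0.4 = 570, and then Q* = 720 - 1·570 = 150.

P* ≈ 570, Q* ≈ 150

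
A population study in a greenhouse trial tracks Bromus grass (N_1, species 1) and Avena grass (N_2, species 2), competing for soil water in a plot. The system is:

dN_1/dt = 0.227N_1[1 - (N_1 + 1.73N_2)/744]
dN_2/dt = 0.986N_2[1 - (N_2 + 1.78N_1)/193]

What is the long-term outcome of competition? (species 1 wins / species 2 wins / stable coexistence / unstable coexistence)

Compare the nullcline intercepts: K1/α12 = 744/1.73 = 430 > K2 = 193; K2/α21 = 193/1.78 = 108 < K1 = 744.
Since the inequalities point opposite ways, species 1 can invade but species 2 cannot.

species 1 excludes species 2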